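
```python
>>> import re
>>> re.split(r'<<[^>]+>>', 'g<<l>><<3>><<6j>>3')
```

['g', '', '', '3']

Splitting on the pattern gives 4 pieces.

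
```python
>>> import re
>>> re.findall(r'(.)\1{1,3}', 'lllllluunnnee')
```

After group 1 captures some text, `\1` only succeeds where that same text appears again.
Because there's exactly one group, `findall` drops the full match and keeps group 1 from each hit.

['l', 'l', 'u', 'n', 'e']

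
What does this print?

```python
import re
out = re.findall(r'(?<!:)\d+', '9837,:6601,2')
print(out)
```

['9837', '601', '2']

A negative assertion filters positions out without eating any characters.
Matches: at [0:4] → '9837'; at [7:10] → '601'; at [11:12] → '2'.
No capturing groups, so `findall` returns the 3 full match strings.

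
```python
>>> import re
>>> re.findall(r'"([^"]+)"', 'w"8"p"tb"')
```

['8', 'tb']

Scanning left to right: at [1:4] match '"8"', group 1 = '8'; at [5:9] match '"tb"', group 1 = 'tb'.
`findall` collects group 1 from each match (2 total).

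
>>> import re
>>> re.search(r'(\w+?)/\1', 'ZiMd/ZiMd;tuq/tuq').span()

(0, 9)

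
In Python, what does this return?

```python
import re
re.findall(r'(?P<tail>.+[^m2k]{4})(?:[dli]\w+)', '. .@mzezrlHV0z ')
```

['. .@mzezr']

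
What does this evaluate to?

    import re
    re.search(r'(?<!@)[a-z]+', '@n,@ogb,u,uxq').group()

'gb'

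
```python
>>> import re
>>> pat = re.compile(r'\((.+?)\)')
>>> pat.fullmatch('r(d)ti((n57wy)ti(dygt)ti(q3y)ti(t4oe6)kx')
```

None

`re.fullmatch` is like wrapping the pattern in `^…$` (in single-line mode).
Here the pattern can't cover the whole string, so the call returns None.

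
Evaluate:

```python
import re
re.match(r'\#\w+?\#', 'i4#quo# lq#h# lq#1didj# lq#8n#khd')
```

None

`match` is anchored at position 0; if the pattern doesn't fit there, it returns None.
Here the string doesn't start with a match, so the call returns None.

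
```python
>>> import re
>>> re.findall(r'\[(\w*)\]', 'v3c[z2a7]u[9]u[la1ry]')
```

Matches: at [3:9] match '[z2a7]', group 1 = 'z2a7'; at [10:13] match '[9]', group 1 = '9'; at [14:21] match '[la1ry]', group 1 = 'la1ry'.
One capturing group, so `findall` returns just the captured substring from each match — 3 in all.

['z2a7', '9', 'la1ry']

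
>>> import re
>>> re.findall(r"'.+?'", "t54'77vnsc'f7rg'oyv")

A non-greedy quantifier consumes as few characters as it can — just enough that the remainder of the pattern still matches from where it stops; whatever follows it matches normally.
Walking the string: at [3:11] → "'77vnsc'".
Since nothing is captured, `findall` lists the 1 matched substring directly.

["'77vnsc'"]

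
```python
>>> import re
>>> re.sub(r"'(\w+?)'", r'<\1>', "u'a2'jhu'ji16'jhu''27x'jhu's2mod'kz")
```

"u<a2>jhu<ji16>jhu'<27x>jhu<s2mod>kz"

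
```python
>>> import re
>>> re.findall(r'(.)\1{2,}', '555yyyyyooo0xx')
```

After group 1 captures some text, `\1` only succeeds where that same text appears again.
Matches: at [0:3] match '555', group 1 = '5'; at [3:8] match 'yyyyy', group 1 = 'y'; at [8:11] match 'ooo', group 1 = 'o'.
With a single group, `findall` returns only what that group captured — 3 items.

['5', 'y', 'o']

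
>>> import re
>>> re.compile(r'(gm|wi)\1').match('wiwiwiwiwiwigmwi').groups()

('wi',)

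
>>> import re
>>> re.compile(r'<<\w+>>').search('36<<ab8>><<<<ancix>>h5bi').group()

'<<ab8>>'

Unlike `match`, `search` isn't anchored — it looks for the pattern anywhere in the string.
The match spans [2:9] → '<<ab8>>'.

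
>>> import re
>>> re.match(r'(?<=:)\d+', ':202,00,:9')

The lookaround is zero-width — it requires the adjacent text to match without consuming it, so the asserted text isn't part of the match.
With `match`, the pattern is implicitly anchored at the beginning.
Here the string doesn't start with a match, so the call returns None.

None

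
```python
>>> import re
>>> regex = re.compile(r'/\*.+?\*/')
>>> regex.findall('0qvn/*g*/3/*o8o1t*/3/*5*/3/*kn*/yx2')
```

A `+?`/`*?`/`{m,n}?` starts at its minimum and grows only as far as needed for what follows to match.
Matches: at [4:9] → '/*g*/'; at [10:19] → '/*o8o1t*/'; at [20:25] → '/*5*/'; at [26:32] → '/*kn*/'.
`findall` yields the raw match text (4 of them) because the pattern has no groups.

['/*g*/', '/*o8o1t*/', '/*5*/', '/*kn*/']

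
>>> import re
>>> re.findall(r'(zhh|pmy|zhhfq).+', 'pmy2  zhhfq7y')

['pmy']

Matches: at [0:13] match 'pmy2  zhhfq7y', group 1 = 'pmy'.
`findall` collects group 1 from the one match (1 total).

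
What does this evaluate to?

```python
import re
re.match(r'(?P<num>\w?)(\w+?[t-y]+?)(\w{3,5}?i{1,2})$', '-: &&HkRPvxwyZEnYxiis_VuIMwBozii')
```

The pattern matches optionally a word character (captured as 'num'); then one or more of a word character (lazy), then one or more of a character in [t-y] (lazy) (captured); then 3 to 5 of a word character (lazy), then 1 to 2 of a literal 'i' (captured); then anchored at the end.
With `match`, the pattern is implicitly anchored at the beginning.
Here position 0 doesn't satisfy it, so the call returns None.

None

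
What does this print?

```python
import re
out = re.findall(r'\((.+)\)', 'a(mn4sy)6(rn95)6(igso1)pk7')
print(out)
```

`findall` collects group 1 from the one match (1 total).

['mn4sy)6(rn95)6(igso1']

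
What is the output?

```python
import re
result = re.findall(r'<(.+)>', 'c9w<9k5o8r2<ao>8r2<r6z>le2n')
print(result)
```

['9k5o8r2<ao>8r2<r6z']

Scanning left to right: at [3:23] match '<9k5o8r2<ao>8r2<r6z>', group 1 = '9k5o8r2<ao>8r2<r6z'.
Because there's exactly one group, `findall` drops the full match and keeps group 1 from the one hit.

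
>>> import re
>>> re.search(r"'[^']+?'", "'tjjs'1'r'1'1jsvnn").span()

Unlike `match`, `search` isn't anchored — it looks for the pattern anywhere in the string.
The match spans [0:6] → "'tjjs'".

(0, 6)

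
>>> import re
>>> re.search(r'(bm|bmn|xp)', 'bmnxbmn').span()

Alternation isn't longest-match — the leftmost alternative that fits at this position is chosen.
Unlike `match`, `search` isn't anchored — it looks for the pattern anywhere in the string.
The match spans [0:2] → 'bm'.
Captured: group 1 = 'bm'.

(0, 2)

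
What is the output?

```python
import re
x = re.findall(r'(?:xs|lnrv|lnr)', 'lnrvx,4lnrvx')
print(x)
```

Alternation isn't longest-match — the leftmost alternative that fits at this position is chosen.
Scanning left to right: at [0:4] → 'lnrv'; at [7:11] → 'lnrv'.
`findall` yields the raw match text (2 of them) because the pattern has no groups.

['lnrv', 'lnrv']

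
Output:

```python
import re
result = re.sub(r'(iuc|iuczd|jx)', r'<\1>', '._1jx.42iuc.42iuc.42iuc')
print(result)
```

Matches: at [3:5] → 'jx'; at [8:11] → 'iuc'; at [14:17] → 'iuc'; at [20:23] → 'iuc'.
Each match is replaced using the text its own group 1 captured.

._1<jx>.42<iuc>.42<iuc>.42<iuc>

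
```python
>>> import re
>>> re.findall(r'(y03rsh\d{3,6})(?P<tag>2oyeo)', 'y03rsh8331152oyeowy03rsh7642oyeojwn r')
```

[('y03rsh833115', '2oyeo'), ('y03rsh764', '2oyeo')]

Multiple groups make `findall` return tuples — one 2-tuple for each match.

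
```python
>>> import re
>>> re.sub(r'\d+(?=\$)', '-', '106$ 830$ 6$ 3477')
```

Lookahead/lookbehind check context without consuming it, so the matched span excludes the asserted characters.
`sub` substitutes '-' at each match site.

'-$ -$ -$ 3477'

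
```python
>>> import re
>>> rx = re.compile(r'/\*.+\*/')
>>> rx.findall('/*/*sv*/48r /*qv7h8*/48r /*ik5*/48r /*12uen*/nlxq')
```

Since nothing is captured, `findall` lists the 1 matched substring directly.

['/*/*sv*/48r /*qv7h8*/48r /*ik5*/48r /*12uen*/']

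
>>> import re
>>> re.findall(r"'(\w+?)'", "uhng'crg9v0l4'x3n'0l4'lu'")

['crg9v0l4', '0l4']

Walking the string: at [4:14] match "'crg9v0l4'", group 1 = 'crg9v0l4'; at [17:22] match "'0l4'", group 1 = '0l4'.
With a single group, `findall` returns only what that group captured — 2 items.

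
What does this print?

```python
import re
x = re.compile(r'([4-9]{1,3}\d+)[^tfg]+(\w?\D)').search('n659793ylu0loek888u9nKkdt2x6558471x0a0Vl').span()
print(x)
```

(1, 25)

The match spans [1:25] → '659793ylu0loek888u9nKkdt'.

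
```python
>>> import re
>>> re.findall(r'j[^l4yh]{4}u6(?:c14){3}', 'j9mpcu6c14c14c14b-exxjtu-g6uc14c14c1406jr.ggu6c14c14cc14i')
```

No capturing groups, so `findall` returns the 1 full match string.

['j9mpcu6c14c14c14']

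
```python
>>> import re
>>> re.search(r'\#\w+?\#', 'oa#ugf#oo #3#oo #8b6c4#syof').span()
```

(2, 7)

`re.search` tries every starting position until one works.
The match spans [2:7] → '#ugf#'.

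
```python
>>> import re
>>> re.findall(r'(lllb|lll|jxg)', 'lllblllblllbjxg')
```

['lllb', 'lllb', 'lllb', 'jxg']

Branches in `(...|...)` are attempted left-to-right; the first branch that allows the whole pattern to succeed is taken.
One capturing group, so `findall` returns just the captured substring from each match — 4 in all.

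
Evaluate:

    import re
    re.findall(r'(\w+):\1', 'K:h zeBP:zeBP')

The backreference `\1` re-matches whatever the first group consumed, character for character.
Walking the string: at [4:13] match 'zeBP:zeBP', group 1 = 'zeBP'.
One capturing group, so `findall` returns just the captured substring from the one match — 1 in all.

['zeBP']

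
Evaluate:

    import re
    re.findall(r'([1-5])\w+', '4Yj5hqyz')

['4']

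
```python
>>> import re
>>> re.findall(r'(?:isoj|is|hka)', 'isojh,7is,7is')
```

Alternation tries branches left to right and keeps the first one that lets the overall match succeed at that position.
Matches: at [0:4] → 'isoj'; at [7:9] → 'is'; at [11:13] → 'is'.
`findall` yields the raw match text (3 of them) because the pattern has no groups.

['isoj', 'is', 'is']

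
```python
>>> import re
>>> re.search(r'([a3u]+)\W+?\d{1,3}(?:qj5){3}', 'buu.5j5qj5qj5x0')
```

None

Pattern: one or more of one of [a3u] (captured); then one or more of a non-word character (lazy); then 1 to 3 of a digit, then the literal 'qj5' repeated 3 times.
Here nothing in the string fits, so the call returns None.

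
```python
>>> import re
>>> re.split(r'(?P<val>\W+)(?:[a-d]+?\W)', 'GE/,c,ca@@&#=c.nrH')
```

The pattern matches one or more of a non-word character (captured as 'val'); then one or more of a character in [a-d] (lazy), then a non-word character (non-capturing group).
Matches to split on: at [2:6] → '/,c,'; at [8:15] → '@@&#=c.'.
The group in the pattern means `split` returns the separators' captures alongside the pieces.

['GE', '/,', 'ca', '@@&#=', 'nrH']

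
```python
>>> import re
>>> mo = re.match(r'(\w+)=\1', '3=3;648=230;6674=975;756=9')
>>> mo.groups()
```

`\1` has to match the exact text group 1 already captured.
`match` is anchored at position 0; if the pattern doesn't fit there, it returns None.
The match spans [0:3] → '3=3'.
Captured: group 1 = '3'.

('3',)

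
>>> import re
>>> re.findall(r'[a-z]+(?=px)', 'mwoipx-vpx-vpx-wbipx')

The lookaround is zero-width — it requires the adjacent text to match without consuming it, so the asserted text isn't part of the match.
Matches: at [0:4] → 'mwoi'; at [7:8] → 'v'; at [11:12] → 'v'; at [15:18] → 'wbi'.
Since nothing is captured, `findall` lists the 4 matched substrings directly.

['mwoi', 'v', 'v', 'wbi']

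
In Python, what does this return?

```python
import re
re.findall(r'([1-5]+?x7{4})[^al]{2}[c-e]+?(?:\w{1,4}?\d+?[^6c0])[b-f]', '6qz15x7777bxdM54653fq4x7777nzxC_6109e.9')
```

The pattern matches one or more of a character in [1-5] (lazy), then the literal 'x', then exactly 4 of the literal '7' (captured); then exactly 2 of any character except [al], then one or more of a character in [c-e] (lazy); then 1 to 4 of a word character (lazy), then one or more of a digit (lazy), then any character except [6c0] (non-capturing group); then a character in [b-f].
Matches: at [3:20] match '15x7777bxdM54653f', group 1 = '15x7777'.
With a single group, `findall` returns only what that group captured — 1 item.

['15x7777']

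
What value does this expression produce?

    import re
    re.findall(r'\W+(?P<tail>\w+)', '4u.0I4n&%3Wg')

['0I4n', '3Wg']

The pattern matches one or more of a non-word character; then one or more of a word character (captured as 'tail').
`findall` collects group 1 from each match (2 total).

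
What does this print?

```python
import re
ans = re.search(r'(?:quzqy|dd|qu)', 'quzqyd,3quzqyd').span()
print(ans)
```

Alternation isn't longest-match — the leftmost alternative that fits at this position is chosen.
Unlike `match`, `search` isn't anchored — it looks for the pattern anywhere in the string.
The match spans [0:5] → 'quzqy'.

(0, 5)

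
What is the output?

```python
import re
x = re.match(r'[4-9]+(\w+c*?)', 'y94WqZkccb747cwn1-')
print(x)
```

None

The pattern matches one or more of a character in [4-9]; then one or more of a word character, then zero or more of a literal 'c' (lazy) (captured).
`re.match` only tries the pattern at the start of the string.
Here position 0 doesn't satisfy it, so the call returns None.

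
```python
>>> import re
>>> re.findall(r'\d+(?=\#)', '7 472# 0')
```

Lookahead/lookbehind check context without consuming it, so the matched span excludes the asserted characters.
`findall` yields the raw match text (1 of them) because the pattern has no groups.

['472']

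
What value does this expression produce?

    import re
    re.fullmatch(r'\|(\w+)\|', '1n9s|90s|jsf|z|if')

None

`fullmatch` succeeds only if the pattern covers the string from start to end.
Here the pattern can't cover the whole string, so the call returns None.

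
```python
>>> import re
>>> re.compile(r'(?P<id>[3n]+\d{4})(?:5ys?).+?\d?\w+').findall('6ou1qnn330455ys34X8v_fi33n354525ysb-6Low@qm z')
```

['nn33045']

Pattern: one or more of one of [3n], then exactly 4 of a digit (captured as 'id'); then the literal '5y', then optionally the literal 's' (non-capturing group); then one or more of any character (lazy); then optionally a digit, then one or more of a word character.
Walking the string: at [5:35] match 'nn330455ys34X8v_fi33n354525ysb', group 1 = 'nn33045'.
`findall` collects group 1 from the one match (1 total).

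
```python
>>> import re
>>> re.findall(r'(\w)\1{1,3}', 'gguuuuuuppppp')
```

`\1` has to match the exact text group 1 already captured.
Scanning left to right: at [0:2] match 'gg', group 1 = 'g'; at [2:6] match 'uuuu', group 1 = 'u'; at [6:8] match 'uu', group 1 = 'u'; at [8:12] match 'pppp', group 1 = 'p'.
`findall` collects group 1 from each match (4 total).

['g', 'u', 'u', 'p']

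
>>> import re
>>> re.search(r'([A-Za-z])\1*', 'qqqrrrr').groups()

The match spans [0:3] → 'qqq'.
Captured: group 1 = 'q'.

('q',)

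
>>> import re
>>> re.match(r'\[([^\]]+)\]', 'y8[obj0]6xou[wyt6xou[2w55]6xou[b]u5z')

`re.match` won't scan ahead — the pattern has to work from the very first character.
Here the string doesn't start with a match, so the call returns None.

None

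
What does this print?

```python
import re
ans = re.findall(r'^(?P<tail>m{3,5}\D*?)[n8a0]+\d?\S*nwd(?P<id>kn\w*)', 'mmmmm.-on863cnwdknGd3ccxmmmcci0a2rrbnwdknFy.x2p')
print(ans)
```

The pattern matches anchored at the start of the string; then 3 to 5 of a literal 'm', then zero or more of a non-digit (lazy) (captured as 'tail'); then one or more of one of [n8a0], then optionally a digit; then zero or more of a non-whitespace character, then the literal 'nwd'; then the literal 'kn', then zero or more of a word character (captured as 'id').
Because the quantifier is non-greedy, it stops expanding at the earliest point where the rest of the pattern can succeed.
Matches: at [0:43] match 'mmmmm.-on863cnwdknGd3ccxmmmcci0a2rrbnwdknFy', groups = ('mmmmm.-o', 'knFy').
Multiple groups make `findall` return tuples — one 2-tuple for the one match.

[('mmmmm.-o', 'knFy')]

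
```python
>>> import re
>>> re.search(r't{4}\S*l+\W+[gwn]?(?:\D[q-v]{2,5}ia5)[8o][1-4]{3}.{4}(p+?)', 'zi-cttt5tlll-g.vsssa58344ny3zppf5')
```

The pattern matches exactly 4 of the literal 't', then zero or more of a non-whitespace character; then one or more of a literal 'l', then one or more of a non-word character, then optionally one of [gwn]; then a non-digit, then 2 to 5 of a character in [q-v], then the literal 'ia5' (non-capturing group); then one of [8o], then exactly 3 of a character in [1-4], then exactly 4 of any character; then one or more of a literal 'p' (lazy) (captured).
`re.search` tries every starting position until one works.
Here no position works, so the call returns None.

None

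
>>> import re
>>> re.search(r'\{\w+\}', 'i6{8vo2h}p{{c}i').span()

(2, 9)

The match spans [2:9] → '{8vo2h}'.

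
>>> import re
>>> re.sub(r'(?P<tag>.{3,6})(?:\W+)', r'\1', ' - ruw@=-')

' - ruw'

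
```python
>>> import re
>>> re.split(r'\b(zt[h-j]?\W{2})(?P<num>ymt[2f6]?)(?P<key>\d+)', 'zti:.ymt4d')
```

['', 'zti:.', 'ymt', '4', 'd']

The pattern matches a word boundary (`\b`, zero-width); then the literal 'zt', then optionally a character in [h-j], then exactly 2 of a non-word character (captured); then the literal 'ymt', then optionally one of [2f6] (captured as 'num'); then one or more of a digit (captured as 'key').
With a capturing group present, the delimiter's captured portion is kept in the result list.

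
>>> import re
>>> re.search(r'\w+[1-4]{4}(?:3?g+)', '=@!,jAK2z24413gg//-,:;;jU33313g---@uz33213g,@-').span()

Pattern: one or more of a word character, then exactly 4 of a character in [1-4]; then optionally a literal '3', then one or more of the literal 'g' (non-capturing group).
`search` walks the string left to right and returns the first match it finds.
The match spans [4:16] → 'jAK2z24413gg'.

(4, 16)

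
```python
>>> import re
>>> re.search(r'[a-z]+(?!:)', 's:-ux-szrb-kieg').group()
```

'ux'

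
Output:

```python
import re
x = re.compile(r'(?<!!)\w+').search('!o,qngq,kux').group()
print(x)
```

`(?!…)`/`(?<!…)` only lets a position through if the neighbouring text does NOT match; no characters are consumed.
The match spans [3:7] → 'qngq'.

qngq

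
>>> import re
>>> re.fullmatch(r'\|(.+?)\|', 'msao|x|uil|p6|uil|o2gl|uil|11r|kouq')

None

`fullmatch` succeeds only if the pattern covers the string from start to end.
Here the pattern can't cover the whole string, so the call returns None.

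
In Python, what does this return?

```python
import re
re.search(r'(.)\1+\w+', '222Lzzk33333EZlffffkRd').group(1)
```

The match spans [0:22] → '222Lzzk33333EZlffffkRd'.
Captured: group 1 = '2'.

'2'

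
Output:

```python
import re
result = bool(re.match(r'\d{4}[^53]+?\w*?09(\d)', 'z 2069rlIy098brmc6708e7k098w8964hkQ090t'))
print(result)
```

False

`re.match` won't scan ahead — the pattern has to work from the very first character.
Here position 0 doesn't satisfy it, so the call returns None, and `bool(None)` is False.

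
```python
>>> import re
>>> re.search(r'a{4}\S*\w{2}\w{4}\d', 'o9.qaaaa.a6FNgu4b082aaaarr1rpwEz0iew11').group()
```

The pattern matches exactly 4 of the literal 'a', then zero or more of a non-whitespace character; then exactly 2 of a word character, then exactly 4 of a word character, then a digit.
The match spans [4:38] → 'aaaa.a6FNgu4b082aaaarr1rpwEz0iew11'.

'aaaa.a6FNgu4b082aaaarr1rpwEz0iew11'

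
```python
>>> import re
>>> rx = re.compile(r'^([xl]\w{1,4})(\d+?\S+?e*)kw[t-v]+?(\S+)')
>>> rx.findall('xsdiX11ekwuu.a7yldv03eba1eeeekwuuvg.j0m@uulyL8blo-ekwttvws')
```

[('xsdiX', '11e', 'u.a7yldv03eba1eeeekwuuvg.j0m@uulyL8blo-ekwttvws')]

Lazy quantifiers expand one character at a time until the remainder of the pattern can match.
`findall` packs the 3 group values into a tuple for every match.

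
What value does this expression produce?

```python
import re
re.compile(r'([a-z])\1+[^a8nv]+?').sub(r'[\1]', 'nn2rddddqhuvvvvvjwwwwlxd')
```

The backreference `\1` re-matches whatever the first group consumed, character for character.
Matches: at [0:3] → 'nn2'; at [4:9] → 'ddddq'; at [11:17] → 'vvvvvj'; at [17:22] → 'wwwwl'.
Each match is replaced using the text its own group 1 captured.

'[n]r[d]hu[v][w]xd'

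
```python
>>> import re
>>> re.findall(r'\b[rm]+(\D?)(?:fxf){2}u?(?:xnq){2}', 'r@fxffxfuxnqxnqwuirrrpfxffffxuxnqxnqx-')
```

['@']

Pattern: a word boundary (`\b`, zero-width); then one or more of one of [rm]; then optionally a non-digit (captured); then the literal 'fxf' repeated 2 times, then optionally the literal 'u', then the literal 'xnq' repeated 2 times.
Matches: at [0:15] match 'r@fxffxfuxnqxnq', group 1 = '@'.
With a single group, `findall` returns only what that group captured — 1 item.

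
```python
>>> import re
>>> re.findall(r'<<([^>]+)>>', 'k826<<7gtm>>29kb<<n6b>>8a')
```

['7gtm', 'n6b']

Matches: at [4:12] match '<<7gtm>>', group 1 = '7gtm'; at [16:23] match '<<n6b>>', group 1 = 'n6b'.
`findall` collects group 1 from each match (2 total).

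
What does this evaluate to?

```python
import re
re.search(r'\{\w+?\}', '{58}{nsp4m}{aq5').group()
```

'{58}'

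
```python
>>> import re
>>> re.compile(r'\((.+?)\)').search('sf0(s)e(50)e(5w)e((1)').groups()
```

The match spans [3:6] → '(s)'.
Captured: group 1 = 's'.

('s',)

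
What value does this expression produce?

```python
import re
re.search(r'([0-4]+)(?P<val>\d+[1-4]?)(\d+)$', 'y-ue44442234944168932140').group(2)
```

'94416893214'

The match spans [4:24] → '44442234944168932140'.
Captured: group 1 = '44442234', group 2 = '94416893214', group 3 = '0'.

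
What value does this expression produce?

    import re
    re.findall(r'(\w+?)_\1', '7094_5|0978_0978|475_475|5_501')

['0978', '475', '5']

A backreference is literal: `\1` must see the identical characters the first group matched.
Matches: at [7:16] match '0978_0978', group 1 = '0978'; at [17:24] match '475_475', group 1 = '475'; at [25:28] match '5_5', group 1 = '5'.
With a single group, `findall` returns only what that group captured — 3 items.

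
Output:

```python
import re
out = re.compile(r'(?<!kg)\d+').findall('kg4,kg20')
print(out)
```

['0']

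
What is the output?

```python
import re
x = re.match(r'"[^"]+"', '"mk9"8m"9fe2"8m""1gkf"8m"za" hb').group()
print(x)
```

`re.match` won't scan ahead — the pattern has to work from the very first character.
The match spans [0:5] → '"mk9"'.

"mk9"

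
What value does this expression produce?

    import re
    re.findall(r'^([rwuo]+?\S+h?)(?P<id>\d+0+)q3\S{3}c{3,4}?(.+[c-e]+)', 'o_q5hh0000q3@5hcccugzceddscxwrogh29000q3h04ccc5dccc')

3 groups means the one result is a tuple of 3 captured strings — 1 here.

[('o_q5hh0000q3@5hcccugzceddscxwrogh290', '00', '5dccc')]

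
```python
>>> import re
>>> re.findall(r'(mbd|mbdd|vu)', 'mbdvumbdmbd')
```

Because there's exactly one group, `findall` drops the full match and keeps group 1 from each hit.

['mbd', 'vu', 'mbd', 'mbd']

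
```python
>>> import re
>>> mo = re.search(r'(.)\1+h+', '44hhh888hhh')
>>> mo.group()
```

'44hhh'

The backreference `\1` re-matches whatever the first group consumed, character for character.
`re.search` scans for the first position where the pattern succeeds.
The match spans [0:5] → '44hhh'.
Captured: group 1 = '4'.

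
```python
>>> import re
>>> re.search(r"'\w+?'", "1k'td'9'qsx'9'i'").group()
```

The match spans [2:6] → "'td'".

"'td'"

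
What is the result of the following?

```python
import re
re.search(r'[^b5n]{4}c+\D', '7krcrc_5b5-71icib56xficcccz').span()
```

This matches exactly 4 of any character except [b5n]; then one or more of a literal 'c', then a non-digit.
`re.search` tries every starting position until one works.
The match spans [1:7] → 'krcrc_'.

(1, 7)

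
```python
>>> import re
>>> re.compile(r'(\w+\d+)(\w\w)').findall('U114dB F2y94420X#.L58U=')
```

Pattern: one or more of a word character, then one or more of a digit (captured); then a word character, then a word character (captured).
Matches: at [0:6] match 'U114dB', groups = ('U114', 'dB'); at [7:16] match 'F2y94420X', groups = ('F2y9442', '0X'); at [18:22] match 'L58U', groups = ('L5', '8U').
Multiple groups make `findall` return tuples — one 2-tuple for each match.

[('U114', 'dB'), ('F2y9442', '0X'), ('L5', '8U')]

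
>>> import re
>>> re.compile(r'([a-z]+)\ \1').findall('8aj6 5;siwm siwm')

['siwm']

`\1` has to match the exact text group 1 already captured.
With a single group, `findall` returns only what that group captured — 1 item.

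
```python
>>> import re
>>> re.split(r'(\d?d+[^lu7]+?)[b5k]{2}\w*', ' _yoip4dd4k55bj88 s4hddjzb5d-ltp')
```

With the lazy modifier that quantifier settles for the fewest repetitions that let the rest of the pattern succeed (the atoms after it are unaffected and can still be greedy).
The group in the pattern means `split` returns the separators' captures alongside the pieces.

[' _yoip', '4dd4', ' s4h', 'ddjz', '-ltp']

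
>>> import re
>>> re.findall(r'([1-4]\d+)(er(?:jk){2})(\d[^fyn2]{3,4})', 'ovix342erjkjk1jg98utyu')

[('342', 'erjkjk', '1jg98')]

This matches a character in [1-4], then one or more of a digit (captured); then the literal 'er', then the literal 'jk' repeated 2 times (captured); then a digit, then 3 to 4 of any character except [fyn2] (captured).
Walking the string: at [4:18] match '342erjkjk1jg98', groups = ('342', 'erjkjk', '1jg98').
With 3 capturing groups, `findall` returns a 3-tuple per match.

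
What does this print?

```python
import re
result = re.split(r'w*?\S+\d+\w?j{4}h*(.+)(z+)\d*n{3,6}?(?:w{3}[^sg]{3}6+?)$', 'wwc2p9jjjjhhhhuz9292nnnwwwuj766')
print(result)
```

['', 'u', 'z', '']

This matches zero or more of the literal 'w' (lazy), then one or more of a non-whitespace character, then one or more of a digit; then optionally a word character, then exactly 4 of the literal 'j', then zero or more of a literal 'h'; then one or more of any character (captured); then one or more of a literal 'z' (captured); then zero or more of a digit, then 3 to 6 of the literal 'n' (lazy); then exactly 3 of the literal 'w', then exactly 3 of any character except [sg], then one or more of the literal '6' (lazy) (non-capturing group); then anchored at the end.
Matches to split on: at [0:31] → 'wwc2p9jjjjhhhhuz9292nnnwwwuj766'.
Because the pattern has a capturing group, `split` also inserts each captured text between the pieces.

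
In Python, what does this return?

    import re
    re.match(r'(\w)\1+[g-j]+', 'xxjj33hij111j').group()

'xxjj'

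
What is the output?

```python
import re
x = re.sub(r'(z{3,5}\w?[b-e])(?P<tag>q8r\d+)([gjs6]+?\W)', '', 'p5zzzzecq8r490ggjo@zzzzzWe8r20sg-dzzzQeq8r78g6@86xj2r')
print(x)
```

Pattern: 3 to 5 of the literal 'z', then optionally a word character, then a character in [b-e] (captured); then the literal 'q8r', then one or more of a digit (captured as 'tag'); then one or more of one of [gjs6] (lazy), then a non-word character (captured).
Matches: at [34:47] → 'zzzQeq8r78g6@'.
`sub` substitutes '' at each match site.

p5zzzzecq8r490ggjo@zzzzzWe8r20sg-d86xj2r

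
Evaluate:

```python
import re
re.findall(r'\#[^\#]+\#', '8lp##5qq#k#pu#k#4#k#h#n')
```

Walking the string: at [4:9] → '#5qq#'; at [10:14] → '#pu#'; at [15:18] → '#4#'; at [19:22] → '#h#'.
With no groups in the pattern, `findall` gives back each whole match — 4 here.

['#5qq#', '#pu#', '#4#', '#h#']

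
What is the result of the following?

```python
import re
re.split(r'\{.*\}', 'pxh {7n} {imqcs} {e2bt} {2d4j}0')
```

['pxh ', '0']

Matches to split on: at [4:30] → '{7n} {imqcs} {e2bt} {2d4j}'.
The string is cut at each match, leaving 2 pieces.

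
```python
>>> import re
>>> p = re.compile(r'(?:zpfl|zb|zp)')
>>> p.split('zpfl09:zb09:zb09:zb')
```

Alternation isn't longest-match — the leftmost alternative that fits at this position is chosen.
Matches to split on: at [0:4] → 'zpfl'; at [7:9] → 'zb'; at [12:14] → 'zb'; at [17:19] → 'zb'.
Splitting on the pattern gives 5 pieces.

['', '09:', '09:', '09:', '']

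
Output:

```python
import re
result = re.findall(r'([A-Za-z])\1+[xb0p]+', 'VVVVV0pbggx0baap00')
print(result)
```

['V', 'g', 'a']

`\1` is not a pattern — it's the concrete string captured by group 1, re-applied verbatim.
Because there's exactly one group, `findall` drops the full match and keeps group 1 from each hit.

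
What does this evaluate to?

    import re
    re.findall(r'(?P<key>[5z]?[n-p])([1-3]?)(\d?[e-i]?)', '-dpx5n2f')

[('p', '', ''), ('5n', '2', 'f')]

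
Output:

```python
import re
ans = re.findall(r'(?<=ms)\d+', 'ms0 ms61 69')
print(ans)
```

['0', '61']

Because the assertion is zero-width, the text it checks is not consumed and won't appear in the result.
Matches: at [2:3] → '0'; at [6:8] → '61'.
`findall` yields the raw match text (2 of them) because the pattern has no groups.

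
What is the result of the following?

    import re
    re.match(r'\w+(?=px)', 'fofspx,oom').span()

Lookahead/lookbehind check context without consuming it, so the matched span excludes the asserted characters.
`re.match` won't scan ahead — the pattern has to work from the very first character.
The match spans [0:4] → 'fofs'.

(0, 4)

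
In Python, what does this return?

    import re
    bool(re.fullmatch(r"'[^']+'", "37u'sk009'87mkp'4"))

For `fullmatch`, every character of the input must be accounted for by the pattern.
Here the pattern can't cover the whole string, so the call returns None, and `bool(None)` is False.

False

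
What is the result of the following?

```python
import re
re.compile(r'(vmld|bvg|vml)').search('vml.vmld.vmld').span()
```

The match spans [0:3] → 'vml'.

(0, 3)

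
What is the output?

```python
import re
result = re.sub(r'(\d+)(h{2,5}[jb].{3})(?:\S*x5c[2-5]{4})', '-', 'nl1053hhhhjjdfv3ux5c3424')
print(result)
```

nl-

Every occurrence is swapped for '-'.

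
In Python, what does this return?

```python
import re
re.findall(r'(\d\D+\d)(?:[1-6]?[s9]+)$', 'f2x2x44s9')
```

The pattern matches a digit, then one or more of a non-digit, then a digit (captured); then optionally a character in [1-6], then one or more of one of [s9] (non-capturing group); then anchored at the end.
Scanning left to right: at [3:9] match '2x44s9', group 1 = '2x4'.
`findall` collects group 1 from the one match (1 total).

['2x4']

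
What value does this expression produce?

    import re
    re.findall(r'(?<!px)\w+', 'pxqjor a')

`(?!…)`/`(?<!…)` only lets a position through if the neighbouring text does NOT match; no characters are consumed.
Walking the string: at [0:6] → 'pxqjor'; at [7:8] → 'a'.
Since nothing is captured, `findall` lists the 2 matched substrings directly.

['pxqjor', 'a']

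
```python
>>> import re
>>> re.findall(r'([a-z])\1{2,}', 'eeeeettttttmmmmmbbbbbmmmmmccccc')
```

['e', 't', 'm', 'b', 'm', 'c']

A backreference is literal: `\1` must see the identical characters the first group matched.
`findall` collects group 1 from each match (6 total).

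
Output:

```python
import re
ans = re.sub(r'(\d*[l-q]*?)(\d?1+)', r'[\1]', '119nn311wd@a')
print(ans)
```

[119nn]wd@a

Pattern: zero or more of a digit, then zero or more of a character in [l-q] (lazy) (captured); then optionally a digit, then one or more of the literal '1' (captured).
The replacement refers to a captured group, so each match is rewritten using its own captured text.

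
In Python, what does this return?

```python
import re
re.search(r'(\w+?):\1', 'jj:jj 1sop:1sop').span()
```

A backreference is literal: `\1` must see the identical characters the first group matched.
Unlike `match`, `search` isn't anchored — it looks for the pattern anywhere in the string.
The match spans [0:5] → 'jj:jj'.
Captured: group 1 = 'jj'.

(0, 5)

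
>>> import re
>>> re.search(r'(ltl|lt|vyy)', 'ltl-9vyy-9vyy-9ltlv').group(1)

'ltl'

The regex engine tests alternatives in the order written; an earlier branch that matches wins even if a later one would match more.
`re.search` tries every starting position until one works.
The match spans [0:3] → 'ltl'.
Captured: group 1 = 'ltl'.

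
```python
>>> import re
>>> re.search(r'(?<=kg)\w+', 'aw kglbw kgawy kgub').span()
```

(5, 8)

The positive lookaround only admits positions where the adjacent text matches; those characters stay outside the span.
`search` walks the string left to right and returns the first match it finds.
The match spans [5:8] → 'lbw'.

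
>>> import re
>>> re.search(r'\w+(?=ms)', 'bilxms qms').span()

The positive lookaround only admits positions where the adjacent text matches; those characters stay outside the span.
The match spans [0:4] → 'bilx'.

(0, 4)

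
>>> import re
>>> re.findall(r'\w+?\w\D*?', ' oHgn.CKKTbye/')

['oH', 'gn', 'CK', 'KT', 'by']

This matches one or more of a word character (lazy); then a word character, then zero or more of a non-digit (lazy).
Scanning left to right: at [1:3] → 'oH'; at [3:5] → 'gn'; at [6:8] → 'CK'; at [8:10] → 'KT'; at [10:12] → 'by'.
Since nothing is captured, `findall` lists the 5 matched substrings directly.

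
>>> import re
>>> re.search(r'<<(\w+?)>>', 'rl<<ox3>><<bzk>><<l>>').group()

'<<ox3>>'

`search` walks the string left to right and returns the first match it finds.
The match spans [2:9] → '<<ox3>>'.
Captured: group 1 = 'ox3'.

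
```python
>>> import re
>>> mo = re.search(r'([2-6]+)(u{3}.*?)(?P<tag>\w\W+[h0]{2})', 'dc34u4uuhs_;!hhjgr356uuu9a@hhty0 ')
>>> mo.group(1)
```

'356'

The match spans [18:29] → '356uuu9a@hh'.
Captured: group 1 = '356', group 2 = 'uuu9', group 3 = 'a@hh'.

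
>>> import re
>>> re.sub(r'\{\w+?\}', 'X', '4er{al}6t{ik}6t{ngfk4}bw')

'4erX6tX6tXbw'

Matches: at [3:7] → '{al}'; at [9:13] → '{ik}'; at [15:22] → '{ngfk4}'.
Every occurrence is swapped for 'X'.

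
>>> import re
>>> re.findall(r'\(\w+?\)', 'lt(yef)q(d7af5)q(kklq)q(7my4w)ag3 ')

Matches: at [2:7] → '(yef)'; at [8:15] → '(d7af5)'; at [16:22] → '(kklq)'; at [23:30] → '(7my4w)'.
With no groups in the pattern, `findall` gives back each whole match — 4 here.

['(yef)', '(d7af5)', '(kklq)', '(7my4w)']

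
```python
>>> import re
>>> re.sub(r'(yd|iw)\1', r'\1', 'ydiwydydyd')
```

'ydiwydyd'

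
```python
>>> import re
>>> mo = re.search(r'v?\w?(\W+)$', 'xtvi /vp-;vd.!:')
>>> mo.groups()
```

The match spans [10:15] → 'vd.!:'.
Captured: group 1 = '.!:'.

('.!:',)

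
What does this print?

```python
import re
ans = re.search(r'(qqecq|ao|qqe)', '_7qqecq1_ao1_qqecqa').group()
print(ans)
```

Alternation tries branches left to right and keeps the first one that lets the overall match succeed at that position.
`re.search` scans for the first position where the pattern succeeds.
The match spans [2:7] → 'qqecq'.
Captured: group 1 = 'qqecq'.

qqecq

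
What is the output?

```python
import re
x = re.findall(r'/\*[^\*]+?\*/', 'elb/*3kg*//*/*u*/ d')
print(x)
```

['/*3kg*/', '/*u*/']

With no groups in the pattern, `findall` gives back each whole match — 2 here.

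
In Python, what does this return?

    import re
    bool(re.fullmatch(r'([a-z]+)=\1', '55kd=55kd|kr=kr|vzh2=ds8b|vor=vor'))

False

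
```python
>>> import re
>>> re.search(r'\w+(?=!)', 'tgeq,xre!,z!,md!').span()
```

(5, 8)

Lookahead/lookbehind check context without consuming it, so the matched span excludes the asserted characters.
`search` walks the string left to right and returns the first match it finds.
The match spans [5:8] → 'xre'.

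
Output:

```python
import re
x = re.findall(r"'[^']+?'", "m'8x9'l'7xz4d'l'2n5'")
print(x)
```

["'8x9'", "'7xz4d'", "'2n5'"]

Walking the string: at [1:6] → "'8x9'"; at [7:14] → "'7xz4d'"; at [15:20] → "'2n5'".
No capturing groups, so `findall` returns the 3 full match strings.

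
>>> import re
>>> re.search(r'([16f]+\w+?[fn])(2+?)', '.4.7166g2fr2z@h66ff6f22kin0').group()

With the lazy modifier that quantifier settles for the fewest repetitions that let the rest of the pattern succeed (the atoms after it are unaffected and can still be greedy).
The match spans [15:22] → '66ff6f2'.

'66ff6f2'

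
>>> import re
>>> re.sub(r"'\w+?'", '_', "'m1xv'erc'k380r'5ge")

'_erc_5ge'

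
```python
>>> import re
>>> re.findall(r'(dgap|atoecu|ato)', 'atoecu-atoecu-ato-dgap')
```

['atoecu', 'atoecu', 'ato', 'dgap']

Alternation tries branches left to right and keeps the first one that lets the overall match succeed at that position.
Matches: at [0:6] match 'atoecu', group 1 = 'atoecu'; at [7:13] match 'atoecu', group 1 = 'atoecu'; at [14:17] match 'ato', group 1 = 'ato'; at [18:22] match 'dgap', group 1 = 'dgap'.
`findall` collects group 1 from each match (4 total).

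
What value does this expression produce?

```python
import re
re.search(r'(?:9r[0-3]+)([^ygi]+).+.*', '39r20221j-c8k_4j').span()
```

(1, 16)

This matches the literal '9r', then one or more of a character in [0-3] (non-capturing group); then one or more of any character except [ygi] (captured); then one or more of any character, then zero or more of any character.
`search` walks the string left to right and returns the first match it finds.
The match spans [1:16] → '9r20221j-c8k_4j'.
Captured: group 1 = 'j-c8k_4'.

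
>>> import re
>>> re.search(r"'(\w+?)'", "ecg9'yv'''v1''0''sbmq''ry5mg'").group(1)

The match spans [4:8] → "'yv'".
Captured: group 1 = 'yv'.

'yv'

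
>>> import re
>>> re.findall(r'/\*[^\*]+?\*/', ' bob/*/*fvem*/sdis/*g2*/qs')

['/*fvem*/', '/*g2*/']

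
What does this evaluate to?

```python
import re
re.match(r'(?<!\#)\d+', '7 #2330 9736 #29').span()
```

(0, 1)

`(?!…)`/`(?<!…)` only lets a position through if the neighbouring text does NOT match; no characters are consumed.
`match` is anchored at position 0; if the pattern doesn't fit there, it returns None.
The match spans [0:1] → '7'.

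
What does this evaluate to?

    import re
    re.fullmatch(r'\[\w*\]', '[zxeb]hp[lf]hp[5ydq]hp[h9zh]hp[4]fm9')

For `fullmatch`, every character of the input must be accounted for by the pattern.
Here the string isn't matched end-to-end, so the call returns None.

None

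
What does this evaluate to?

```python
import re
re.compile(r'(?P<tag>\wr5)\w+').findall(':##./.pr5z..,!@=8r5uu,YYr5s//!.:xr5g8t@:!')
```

['pr5', '8r5', 'Yr5', 'xr5']

The pattern matches a word character, then the literal 'r5' (captured as 'tag'); then one or more of a word character.
Matches: at [6:10] match 'pr5z', group 1 = 'pr5'; at [16:21] match '8r5uu', group 1 = '8r5'; at [23:27] match 'Yr5s', group 1 = 'Yr5'; at [32:38] match 'xr5g8t', group 1 = 'xr5'.
Because there's exactly one group, `findall` drops the full match and keeps group 1 from each hit.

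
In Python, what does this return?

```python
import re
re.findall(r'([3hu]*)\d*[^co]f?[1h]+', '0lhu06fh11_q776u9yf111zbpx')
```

The pattern matches zero or more of one of [3hu] (captured); then zero or more of a digit, then any character except [co], then optionally the literal 'f'; then one or more of one of [1h].
Because there's exactly one group, `findall` drops the full match and keeps group 1 from each hit.

['', 'u', 'u']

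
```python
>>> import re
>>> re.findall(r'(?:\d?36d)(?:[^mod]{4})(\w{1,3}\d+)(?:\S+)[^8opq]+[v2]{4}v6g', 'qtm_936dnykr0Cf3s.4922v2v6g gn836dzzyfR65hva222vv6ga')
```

This matches optionally a digit, then the literal '36d' (non-capturing group); then exactly 4 of any character except [mod] (non-capturing group); then 1 to 3 of a word character, then one or more of a digit (captured); then one or more of a non-whitespace character (non-capturing group); then one or more of any character except [8opq], then exactly 4 of one of [v2], then the literal 'v6g'.
One capturing group, so `findall` returns just the captured substring from each match — 2 in all.

['0Cf3', 'R65']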